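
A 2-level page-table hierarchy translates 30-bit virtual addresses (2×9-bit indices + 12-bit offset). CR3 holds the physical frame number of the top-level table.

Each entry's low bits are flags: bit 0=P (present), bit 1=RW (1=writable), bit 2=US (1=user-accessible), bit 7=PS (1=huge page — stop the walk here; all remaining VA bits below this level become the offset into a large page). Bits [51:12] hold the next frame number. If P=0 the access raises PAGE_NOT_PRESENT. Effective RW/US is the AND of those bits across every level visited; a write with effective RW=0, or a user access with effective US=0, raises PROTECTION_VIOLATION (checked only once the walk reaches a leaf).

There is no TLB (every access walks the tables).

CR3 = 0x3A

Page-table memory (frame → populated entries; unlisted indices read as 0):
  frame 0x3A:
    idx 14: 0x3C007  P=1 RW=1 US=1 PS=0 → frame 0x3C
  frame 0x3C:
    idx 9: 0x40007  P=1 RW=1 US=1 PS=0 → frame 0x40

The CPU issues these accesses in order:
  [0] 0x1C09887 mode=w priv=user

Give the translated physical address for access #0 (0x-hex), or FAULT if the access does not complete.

Trace:
#0 VA=0x1C09887 (w,user):
  [0] read 0x3A idx=14: raw=0x3C007 flags P=1 W=1 U=1 S=0
  [1] read 0x3C idx=9: raw=0x40007 flags P=1 W=1 U=1 S=0
  ✓ 0x40887  — 2 lookups

Access #0 PA: 0x40887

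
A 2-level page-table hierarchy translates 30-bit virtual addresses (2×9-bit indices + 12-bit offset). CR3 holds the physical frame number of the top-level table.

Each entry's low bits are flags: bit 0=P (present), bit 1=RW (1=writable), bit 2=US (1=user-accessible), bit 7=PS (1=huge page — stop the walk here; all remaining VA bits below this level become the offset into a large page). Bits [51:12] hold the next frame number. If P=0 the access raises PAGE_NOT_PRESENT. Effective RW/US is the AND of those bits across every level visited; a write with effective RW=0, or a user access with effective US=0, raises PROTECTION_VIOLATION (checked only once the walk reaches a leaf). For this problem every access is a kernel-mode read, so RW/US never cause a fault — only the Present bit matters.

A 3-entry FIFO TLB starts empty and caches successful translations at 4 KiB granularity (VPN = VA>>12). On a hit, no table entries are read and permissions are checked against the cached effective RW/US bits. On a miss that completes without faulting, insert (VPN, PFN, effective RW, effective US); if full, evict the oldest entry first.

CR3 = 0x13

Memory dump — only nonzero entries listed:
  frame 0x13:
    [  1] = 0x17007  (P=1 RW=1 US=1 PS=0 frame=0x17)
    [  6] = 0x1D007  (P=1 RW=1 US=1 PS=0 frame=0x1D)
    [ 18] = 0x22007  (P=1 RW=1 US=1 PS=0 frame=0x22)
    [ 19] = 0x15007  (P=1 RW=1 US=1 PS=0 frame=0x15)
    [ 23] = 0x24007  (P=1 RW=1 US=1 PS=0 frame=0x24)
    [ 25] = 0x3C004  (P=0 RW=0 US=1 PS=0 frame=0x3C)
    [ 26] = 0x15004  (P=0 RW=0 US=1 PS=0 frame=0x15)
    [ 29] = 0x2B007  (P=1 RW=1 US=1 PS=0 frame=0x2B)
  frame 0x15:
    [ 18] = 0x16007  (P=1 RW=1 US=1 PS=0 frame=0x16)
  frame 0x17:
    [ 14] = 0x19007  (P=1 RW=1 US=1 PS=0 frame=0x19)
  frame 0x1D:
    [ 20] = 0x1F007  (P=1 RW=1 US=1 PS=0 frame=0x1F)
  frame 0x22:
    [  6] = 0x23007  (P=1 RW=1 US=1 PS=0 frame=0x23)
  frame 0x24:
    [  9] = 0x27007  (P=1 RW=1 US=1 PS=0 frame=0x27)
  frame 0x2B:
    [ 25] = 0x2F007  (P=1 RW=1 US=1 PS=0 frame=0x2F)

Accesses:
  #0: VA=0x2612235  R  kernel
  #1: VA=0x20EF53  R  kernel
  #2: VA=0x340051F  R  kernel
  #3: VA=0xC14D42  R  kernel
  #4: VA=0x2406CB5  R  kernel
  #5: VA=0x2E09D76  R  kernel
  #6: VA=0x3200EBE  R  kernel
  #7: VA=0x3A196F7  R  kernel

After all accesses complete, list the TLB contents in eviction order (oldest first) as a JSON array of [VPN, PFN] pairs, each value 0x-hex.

Walk each access:
#0 VA=0x2612235 (r,kernel):
  lvl0: tbl 0x13, slot 19 ⇒ 0x15007 (P1/RW1/US1/PS0)
  lvl1: tbl 0x15, slot 18 ⇒ 0x16007 (P1/RW1/US1/PS0)
  ⇒ phys 0x16235  [2 reads]
#1 VA=0x20EF53 (r,kernel):
  lvl0: tbl 0x13, slot 1 ⇒ 0x17007 (P1/RW1/US1/PS0)
  lvl1: tbl 0x17, slot 14 ⇒ 0x19007 (P1/RW1/US1/PS0)
  ⇒ phys 0x19F53  [2 reads]
#2 VA=0x340051F (r,kernel):
  lvl0: tbl 0x13, slot 26 ⇒ 0x15004 (P0/RW0/US1/PS0)
  ✗ PAGE_NOT_PRESENT  [1 reads]
#3 VA=0xC14D42 (r,kernel):
  lvl0: tbl 0x13, slot 6 ⇒ 0x1D007 (P1/RW1/US1/PS0)
  lvl1: tbl 0x1D, slot 20 ⇒ 0x1F007 (P1/RW1/US1/PS0)
  ⇒ phys 0x1FD42  [2 reads]
#4 VA=0x2406CB5 (r,kernel):
  lvl0: tbl 0x13, slot 18 ⇒ 0x22007 (P1/RW1/US1/PS0)
  lvl1: tbl 0x22, slot 6 ⇒ 0x23007 (P1/RW1/US1/PS0)
  ⇒ phys 0x23CB5  [2 reads]
#5 VA=0x2E09D76 (r,kernel):
  lvl0: tbl 0x13, slot 23 ⇒ 0x24007 (P1/RW1/US1/PS0)
  lvl1: tbl 0x24, slot 9 ⇒ 0x27007 (P1/RW1/US1/PS0)
  ⇒ phys 0x27D76  [2 reads]
#6 VA=0x3200EBE (r,kernel):
  lvl0: tbl 0x13, slot 25 ⇒ 0x3C004 (P0/RW0/US1/PS0)
  ✗ PAGE_NOT_PRESENT  [1 reads]
#7 VA=0x3A196F7 (r,kernel):
  lvl0: tbl 0x13, slot 29 ⇒ 0x2B007 (P1/RW1/US1/PS0)
  lvl1: tbl 0x2B, slot 25 ⇒ 0x2F007 (P1/RW1/US1/PS0)
  ⇒ phys 0x2F6F7  [2 reads]

TLB: [["0x2406", "0x23"], ["0x2E09", "0x27"], ["0x3A19", "0x2F"]]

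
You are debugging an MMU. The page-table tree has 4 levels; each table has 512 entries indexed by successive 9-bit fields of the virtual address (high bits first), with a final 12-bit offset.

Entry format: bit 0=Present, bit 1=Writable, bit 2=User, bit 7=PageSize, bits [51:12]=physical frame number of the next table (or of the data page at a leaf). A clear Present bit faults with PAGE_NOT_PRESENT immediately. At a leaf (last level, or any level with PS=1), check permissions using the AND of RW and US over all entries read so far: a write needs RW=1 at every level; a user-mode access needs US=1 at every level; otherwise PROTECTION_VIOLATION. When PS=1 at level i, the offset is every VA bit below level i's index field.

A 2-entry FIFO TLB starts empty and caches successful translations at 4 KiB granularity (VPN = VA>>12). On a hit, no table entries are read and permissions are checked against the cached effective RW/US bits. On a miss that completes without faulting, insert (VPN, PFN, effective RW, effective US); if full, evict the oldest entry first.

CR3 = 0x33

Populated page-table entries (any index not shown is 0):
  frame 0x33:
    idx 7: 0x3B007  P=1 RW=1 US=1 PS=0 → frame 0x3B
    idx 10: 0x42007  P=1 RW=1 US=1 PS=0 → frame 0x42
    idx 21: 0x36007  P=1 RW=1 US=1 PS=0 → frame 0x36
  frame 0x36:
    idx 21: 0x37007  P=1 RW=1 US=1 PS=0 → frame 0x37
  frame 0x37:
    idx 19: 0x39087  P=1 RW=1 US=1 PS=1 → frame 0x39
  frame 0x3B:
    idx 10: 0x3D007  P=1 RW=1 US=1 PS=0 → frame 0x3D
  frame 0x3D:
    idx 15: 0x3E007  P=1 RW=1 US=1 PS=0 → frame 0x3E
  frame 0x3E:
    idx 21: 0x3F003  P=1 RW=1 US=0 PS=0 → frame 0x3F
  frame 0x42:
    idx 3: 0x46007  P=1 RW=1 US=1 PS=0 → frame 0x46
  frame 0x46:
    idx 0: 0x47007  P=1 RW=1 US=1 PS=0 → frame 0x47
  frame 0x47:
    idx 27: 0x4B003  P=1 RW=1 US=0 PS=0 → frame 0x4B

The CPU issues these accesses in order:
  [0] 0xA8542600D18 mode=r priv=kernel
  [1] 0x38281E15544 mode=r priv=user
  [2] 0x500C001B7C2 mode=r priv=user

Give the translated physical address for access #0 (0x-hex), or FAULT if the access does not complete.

Trace:
#0 VA=0xA8542600D18 (r,kernel):
  L0: frame=0x33 idx=21 entry=0x36007 [P=1 RW=1 US=1 PS=0]
  L1: frame=0x36 idx=21 entry=0x37007 [P=1 RW=1 US=1 PS=0]
  L2: frame=0x37 idx=19 entry=0x39087 [P=1 RW=1 US=1 PS=1]
  ⇒ phys 0x39D18 (huge @L2)  [3 reads]
#1 VA=0x38281E15544 (r,user):
  L0: frame=0x33 idx=7 entry=0x3B007 [P=1 RW=1 US=1 PS=0]
  L1: frame=0x3B idx=10 entry=0x3D007 [P=1 RW=1 US=1 PS=0]
  L2: frame=0x3D idx=15 entry=0x3E007 [P=1 RW=1 US=1 PS=0]
  L3: frame=0x3E idx=21 entry=0x3F003 [P=1 RW=1 US=0 PS=0]
  → PROTECTION_VIOLATION  (4 entries read)
#2 VA=0x500C001B7C2 (r,user):
  L0: frame=0x33 idx=10 entry=0x42007 [P=1 RW=1 US=1 PS=0]
  L1: frame=0x42 idx=3 entry=0x46007 [P=1 RW=1 US=1 PS=0]
  L2: frame=0x46 idx=0 entry=0x47007 [P=1 RW=1 US=1 PS=0]
  L3: frame=0x47 idx=27 entry=0x4B003 [P=1 RW=1 US=0 PS=0]
  → PROTECTION_VIOLATION  (4 entries read)

Access #0 PA: 0x39D18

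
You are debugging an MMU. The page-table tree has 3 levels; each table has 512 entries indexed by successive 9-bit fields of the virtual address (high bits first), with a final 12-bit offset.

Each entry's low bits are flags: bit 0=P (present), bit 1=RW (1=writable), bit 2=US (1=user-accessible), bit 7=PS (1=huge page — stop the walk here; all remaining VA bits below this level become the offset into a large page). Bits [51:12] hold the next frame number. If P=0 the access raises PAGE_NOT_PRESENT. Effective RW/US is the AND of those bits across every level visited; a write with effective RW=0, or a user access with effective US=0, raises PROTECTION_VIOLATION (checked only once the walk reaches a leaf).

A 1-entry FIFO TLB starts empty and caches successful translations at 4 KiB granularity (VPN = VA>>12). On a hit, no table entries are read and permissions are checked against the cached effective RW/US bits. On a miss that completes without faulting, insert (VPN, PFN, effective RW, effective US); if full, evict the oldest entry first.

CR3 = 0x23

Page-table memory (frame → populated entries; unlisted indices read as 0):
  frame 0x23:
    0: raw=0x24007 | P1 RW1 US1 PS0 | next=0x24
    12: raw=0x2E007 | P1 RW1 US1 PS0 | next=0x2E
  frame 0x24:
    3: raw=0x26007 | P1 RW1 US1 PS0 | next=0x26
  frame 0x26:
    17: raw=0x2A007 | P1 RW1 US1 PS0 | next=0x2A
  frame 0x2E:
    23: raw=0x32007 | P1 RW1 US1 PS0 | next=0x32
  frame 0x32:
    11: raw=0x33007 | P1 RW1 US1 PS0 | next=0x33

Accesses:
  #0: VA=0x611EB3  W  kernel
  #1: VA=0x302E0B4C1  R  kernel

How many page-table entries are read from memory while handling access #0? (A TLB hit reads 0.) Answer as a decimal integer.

Per-access translation:
#0 VA=0x611EB3 (w,kernel):
  L0: frame=0x23 idx=0 entry=0x24007 [P=1 RW=1 US=1 PS=0]
  L1: frame=0x24 idx=3 entry=0x26007 [P=1 RW=1 US=1 PS=0]
  L2: frame=0x26 idx=17 entry=0x2A007 [P=1 RW=1 US=1 PS=0]
  ✓ 0x2AEB3  — 3 lookups
#1 VA=0x302E0B4C1 (r,kernel):
  L0: frame=0x23 idx=12 entry=0x2E007 [P=1 RW=1 US=1 PS=0]
  L1: frame=0x2E idx=23 entry=0x32007 [P=1 RW=1 US=1 PS=0]
  L2: frame=0x32 idx=11 entry=0x33007 [P=1 RW=1 US=1 PS=0]
  ✓ 0x334C1  — 3 lookups

Entries read for #0: 3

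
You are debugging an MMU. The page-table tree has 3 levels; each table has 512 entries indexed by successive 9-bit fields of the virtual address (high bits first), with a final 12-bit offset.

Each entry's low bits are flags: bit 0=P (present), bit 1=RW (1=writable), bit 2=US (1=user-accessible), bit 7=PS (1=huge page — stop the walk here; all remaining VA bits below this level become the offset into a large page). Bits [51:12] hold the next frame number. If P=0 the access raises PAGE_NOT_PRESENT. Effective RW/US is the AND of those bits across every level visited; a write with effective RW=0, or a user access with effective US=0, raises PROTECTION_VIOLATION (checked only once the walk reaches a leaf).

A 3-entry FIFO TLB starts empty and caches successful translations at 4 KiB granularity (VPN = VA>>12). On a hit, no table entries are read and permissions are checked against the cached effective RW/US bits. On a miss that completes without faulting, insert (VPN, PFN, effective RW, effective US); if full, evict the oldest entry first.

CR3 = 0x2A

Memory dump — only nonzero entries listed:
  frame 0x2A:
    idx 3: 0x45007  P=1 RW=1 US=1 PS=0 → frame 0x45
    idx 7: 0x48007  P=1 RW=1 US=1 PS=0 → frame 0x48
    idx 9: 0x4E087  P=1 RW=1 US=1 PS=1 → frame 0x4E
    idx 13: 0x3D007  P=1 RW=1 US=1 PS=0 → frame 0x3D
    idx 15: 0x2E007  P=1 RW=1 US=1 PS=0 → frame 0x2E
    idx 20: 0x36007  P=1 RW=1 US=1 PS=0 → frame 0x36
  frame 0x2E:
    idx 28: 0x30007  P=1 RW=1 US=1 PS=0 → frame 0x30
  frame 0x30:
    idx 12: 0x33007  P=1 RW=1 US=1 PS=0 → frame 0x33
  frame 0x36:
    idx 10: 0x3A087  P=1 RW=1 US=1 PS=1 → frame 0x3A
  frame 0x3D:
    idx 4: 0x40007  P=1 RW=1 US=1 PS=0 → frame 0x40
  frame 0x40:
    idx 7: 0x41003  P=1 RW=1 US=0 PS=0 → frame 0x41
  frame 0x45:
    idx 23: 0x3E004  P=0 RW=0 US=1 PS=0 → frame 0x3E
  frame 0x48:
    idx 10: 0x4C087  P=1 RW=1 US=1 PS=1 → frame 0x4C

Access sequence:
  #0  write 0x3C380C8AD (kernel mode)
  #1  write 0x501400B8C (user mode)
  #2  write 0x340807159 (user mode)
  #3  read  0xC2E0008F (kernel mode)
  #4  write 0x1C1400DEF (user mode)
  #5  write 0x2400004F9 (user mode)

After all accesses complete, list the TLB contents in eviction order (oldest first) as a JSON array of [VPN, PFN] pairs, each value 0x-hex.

Walk each access:
#0 VA=0x3C380C8AD (w,kernel):
  lvl0: tbl 0x2A, slot 15 ⇒ 0x2E007 (P1/RW1/US1/PS0)
  lvl1: tbl 0x2E, slot 28 ⇒ 0x30007 (P1/RW1/US1/PS0)
  lvl2: tbl 0x30, slot 12 ⇒ 0x33007 (P1/RW1/US1/PS0)
  → PA=0x338AD  (3 entries read)
#1 VA=0x501400B8C (w,user):
  lvl0: tbl 0x2A, slot 20 ⇒ 0x36007 (P1/RW1/US1/PS0)
  lvl1: tbl 0x36, slot 10 ⇒ 0x3A087 (P1/RW1/US1/PS1)
  → PA=0x3AB8C (huge @L1)  (2 entries read)
#2 VA=0x340807159 (w,user):
  lvl0: tbl 0x2A, slot 13 ⇒ 0x3D007 (P1/RW1/US1/PS0)
  lvl1: tbl 0x3D, slot 4 ⇒ 0x40007 (P1/RW1/US1/PS0)
  lvl2: tbl 0x40, slot 7 ⇒ 0x41003 (P1/RW1/US0/PS0)
  → PROTECTION_VIOLATION  (3 entries read)
#3 VA=0xC2E0008F (r,kernel):
  lvl0: tbl 0x2A, slot 3 ⇒ 0x45007 (P1/RW1/US1/PS0)
  lvl1: tbl 0x45, slot 23 ⇒ 0x3E004 (P0/RW0/US1/PS0)
  → PAGE_NOT_PRESENT  (2 entries read)
#4 VA=0x1C1400DEF (w,user):
  lvl0: tbl 0x2A, slot 7 ⇒ 0x48007 (P1/RW1/US1/PS0)
  lvl1: tbl 0x48, slot 10 ⇒ 0x4C087 (P1/RW1/US1/PS1)
  → PA=0x4CDEF (huge @L1)  (2 entries read)
#5 VA=0x2400004F9 (w,user):
  lvl0: tbl 0x2A, slot 9 ⇒ 0x4E087 (P1/RW1/US1/PS1)
  → PA=0x4E4F9 (huge @L0)  (1 entries read)

TLB: [["0x501400", "0x3A"], ["0x1C1400", "0x4C"], ["0x240000", "0x4E"]]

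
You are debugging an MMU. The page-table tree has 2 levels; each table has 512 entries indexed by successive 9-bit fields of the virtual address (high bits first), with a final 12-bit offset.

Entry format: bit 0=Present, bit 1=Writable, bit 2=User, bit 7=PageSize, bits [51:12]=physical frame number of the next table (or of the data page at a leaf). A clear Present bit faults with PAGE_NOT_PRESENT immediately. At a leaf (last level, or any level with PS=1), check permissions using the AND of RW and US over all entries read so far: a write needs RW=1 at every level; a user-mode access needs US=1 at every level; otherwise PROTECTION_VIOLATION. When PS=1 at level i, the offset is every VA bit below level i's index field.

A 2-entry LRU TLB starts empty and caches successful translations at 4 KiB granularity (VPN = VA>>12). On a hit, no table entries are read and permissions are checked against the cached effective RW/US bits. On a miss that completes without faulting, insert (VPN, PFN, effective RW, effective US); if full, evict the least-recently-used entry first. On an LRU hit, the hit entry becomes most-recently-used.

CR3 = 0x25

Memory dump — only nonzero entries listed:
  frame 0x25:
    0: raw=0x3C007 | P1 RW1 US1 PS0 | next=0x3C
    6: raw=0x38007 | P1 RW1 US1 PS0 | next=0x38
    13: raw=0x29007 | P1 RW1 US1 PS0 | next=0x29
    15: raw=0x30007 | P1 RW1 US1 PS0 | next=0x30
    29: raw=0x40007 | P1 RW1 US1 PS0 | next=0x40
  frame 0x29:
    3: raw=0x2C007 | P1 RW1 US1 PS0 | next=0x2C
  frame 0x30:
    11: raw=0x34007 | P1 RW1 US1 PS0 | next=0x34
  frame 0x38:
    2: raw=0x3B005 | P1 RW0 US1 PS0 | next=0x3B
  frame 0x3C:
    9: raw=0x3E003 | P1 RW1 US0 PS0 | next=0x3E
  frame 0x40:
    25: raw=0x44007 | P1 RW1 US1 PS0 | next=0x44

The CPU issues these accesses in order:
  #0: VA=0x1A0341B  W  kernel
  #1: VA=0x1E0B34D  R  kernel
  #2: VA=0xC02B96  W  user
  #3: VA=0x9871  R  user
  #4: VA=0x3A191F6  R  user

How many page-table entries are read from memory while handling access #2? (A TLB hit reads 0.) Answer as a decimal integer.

Trace:
#0 VA=0x1A0341B (w,kernel):
  lvl0: tbl 0x25, slot 13 ⇒ 0x29007 (P1/RW1/US1/PS0)
  lvl1: tbl 0x29, slot 3 ⇒ 0x2C007 (P1/RW1/US1/PS0)
  → PA=0x2C41B  (2 entries read)
#1 VA=0x1E0B34D (r,kernel):
  lvl0: tbl 0x25, slot 15 ⇒ 0x30007 (P1/RW1/US1/PS0)
  lvl1: tbl 0x30, slot 11 ⇒ 0x34007 (P1/RW1/US1/PS0)
  → PA=0x3434D  (2 entries read)
#2 VA=0xC02B96 (w,user):
  lvl0: tbl 0x25, slot 6 ⇒ 0x38007 (P1/RW1/US1/PS0)
  lvl1: tbl 0x38, slot 2 ⇒ 0x3B005 (P1/RW0/US1/PS0)
  ⇒ fault: PROTECTION_VIOLATION  — 2 lookups
#3 VA=0x9871 (r,user):
  lvl0: tbl 0x25, slot 0 ⇒ 0x3C007 (P1/RW1/US1/PS0)
  lvl1: tbl 0x3C, slot 9 ⇒ 0x3E003 (P1/RW1/US0/PS0)
  ⇒ fault: PROTECTION_VIOLATION  — 2 lookups
#4 VA=0x3A191F6 (r,user):
  lvl0: tbl 0x25, slot 29 ⇒ 0x40007 (P1/RW1/US1/PS0)
  lvl1: tbl 0x40, slot 25 ⇒ 0x44007 (P1/RW1/US1/PS0)
  → PA=0x441F6  (2 entries read)

Entries read for #2: 2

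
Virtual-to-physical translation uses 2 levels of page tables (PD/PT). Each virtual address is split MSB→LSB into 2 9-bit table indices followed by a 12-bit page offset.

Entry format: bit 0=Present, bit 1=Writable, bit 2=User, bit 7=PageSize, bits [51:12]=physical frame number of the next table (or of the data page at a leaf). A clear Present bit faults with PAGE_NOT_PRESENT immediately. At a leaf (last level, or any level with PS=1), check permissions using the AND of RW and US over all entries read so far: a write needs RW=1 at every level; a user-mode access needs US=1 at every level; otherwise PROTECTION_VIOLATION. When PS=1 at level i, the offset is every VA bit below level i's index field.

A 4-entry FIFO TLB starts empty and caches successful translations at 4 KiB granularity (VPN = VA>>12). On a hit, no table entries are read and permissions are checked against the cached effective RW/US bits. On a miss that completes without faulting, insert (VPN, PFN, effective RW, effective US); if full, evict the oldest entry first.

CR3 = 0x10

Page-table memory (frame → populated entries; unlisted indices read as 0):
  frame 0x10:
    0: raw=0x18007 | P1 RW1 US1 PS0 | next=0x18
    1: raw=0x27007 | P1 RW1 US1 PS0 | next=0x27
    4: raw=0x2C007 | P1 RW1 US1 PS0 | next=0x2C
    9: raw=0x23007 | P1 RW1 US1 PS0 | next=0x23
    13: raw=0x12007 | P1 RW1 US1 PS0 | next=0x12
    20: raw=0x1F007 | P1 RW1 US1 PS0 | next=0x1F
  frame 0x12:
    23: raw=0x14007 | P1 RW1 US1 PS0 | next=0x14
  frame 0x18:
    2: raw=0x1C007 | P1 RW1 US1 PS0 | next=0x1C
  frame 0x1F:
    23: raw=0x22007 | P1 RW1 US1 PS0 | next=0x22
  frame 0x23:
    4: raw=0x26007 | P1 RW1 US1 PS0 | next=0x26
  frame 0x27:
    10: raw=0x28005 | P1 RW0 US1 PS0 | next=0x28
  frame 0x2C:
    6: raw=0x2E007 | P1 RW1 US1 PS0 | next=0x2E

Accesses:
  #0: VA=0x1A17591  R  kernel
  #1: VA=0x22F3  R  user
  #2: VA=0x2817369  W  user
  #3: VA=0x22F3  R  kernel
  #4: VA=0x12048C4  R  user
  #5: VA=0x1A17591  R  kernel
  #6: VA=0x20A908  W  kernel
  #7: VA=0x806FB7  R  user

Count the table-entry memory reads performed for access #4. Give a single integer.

Per-access translation:
#0 VA=0x1A17591 (r,kernel):
  lvl0: tbl 0x10, slot 13 ⇒ 0x12007 (P1/RW1/US1/PS0)
  lvl1: tbl 0x12, slot 23 ⇒ 0x14007 (P1/RW1/US1/PS0)
  → PA=0x14591  (2 entries read)
#1 VA=0x22F3 (r,user):
  lvl0: tbl 0x10, slot 0 ⇒ 0x18007 (P1/RW1/US1/PS0)
  lvl1: tbl 0x18, slot 2 ⇒ 0x1C007 (P1/RW1/US1/PS0)
  → PA=0x1C2F3  (2 entries read)
#2 VA=0x2817369 (w,user):
  lvl0: tbl 0x10, slot 20 ⇒ 0x1F007 (P1/RW1/US1/PS0)
  lvl1: tbl 0x1F, slot 23 ⇒ 0x22007 (P1/RW1/US1/PS0)
  → PA=0x22369  (2 entries read)
#3 VA=0x22F3 (r,kernel):
  TLB hit vpn=0x2 → PA=0x1C2F3
#4 VA=0x12048C4 (r,user):
  lvl0: tbl 0x10, slot 9 ⇒ 0x23007 (P1/RW1/US1/PS0)
  lvl1: tbl 0x23, slot 4 ⇒ 0x26007 (P1/RW1/US1/PS0)
  → PA=0x268C4  (2 entries read)
#5 VA=0x1A17591 (r,kernel):
  TLB hit vpn=0x1A17 → PA=0x14591
#6 VA=0x20A908 (w,kernel):
  lvl0: tbl 0x10, slot 1 ⇒ 0x27007 (P1/RW1/US1/PS0)
  lvl1: tbl 0x27, slot 10 ⇒ 0x28005 (P1/RW0/US1/PS0)
  → PROTECTION_VIOLATION  (2 entries read)
#7 VA=0x806FB7 (r,user):
  lvl0: tbl 0x10, slot 4 ⇒ 0x2C007 (P1/RW1/US1/PS0)
  lvl1: tbl 0x2C, slot 6 ⇒ 0x2E007 (P1/RW1/US1/PS0)
  → PA=0x2EFB7  (2 entries read)

Entries read for #4: 2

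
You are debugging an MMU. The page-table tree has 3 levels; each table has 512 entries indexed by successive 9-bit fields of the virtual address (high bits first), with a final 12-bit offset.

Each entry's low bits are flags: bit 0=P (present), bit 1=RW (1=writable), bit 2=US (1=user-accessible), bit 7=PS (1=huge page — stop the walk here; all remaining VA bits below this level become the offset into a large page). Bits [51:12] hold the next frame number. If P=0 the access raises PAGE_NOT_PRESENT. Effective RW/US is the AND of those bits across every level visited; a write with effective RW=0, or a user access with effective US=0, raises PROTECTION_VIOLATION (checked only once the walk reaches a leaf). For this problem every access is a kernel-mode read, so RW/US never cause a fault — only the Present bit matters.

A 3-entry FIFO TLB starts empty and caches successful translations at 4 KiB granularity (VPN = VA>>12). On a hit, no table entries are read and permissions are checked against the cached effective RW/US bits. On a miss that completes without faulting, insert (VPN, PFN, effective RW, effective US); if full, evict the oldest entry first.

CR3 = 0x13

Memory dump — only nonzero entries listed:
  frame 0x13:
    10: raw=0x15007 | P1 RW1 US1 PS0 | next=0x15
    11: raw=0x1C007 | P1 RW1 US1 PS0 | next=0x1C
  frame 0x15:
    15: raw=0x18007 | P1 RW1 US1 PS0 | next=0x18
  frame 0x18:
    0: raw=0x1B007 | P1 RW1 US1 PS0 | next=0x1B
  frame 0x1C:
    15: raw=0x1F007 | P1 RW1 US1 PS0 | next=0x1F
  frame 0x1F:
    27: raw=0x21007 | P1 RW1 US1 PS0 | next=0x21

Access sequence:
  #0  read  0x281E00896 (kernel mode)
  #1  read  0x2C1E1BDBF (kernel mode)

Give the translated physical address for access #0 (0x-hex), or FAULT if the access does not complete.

Trace:
#0 VA=0x281E00896 (r,kernel):
  [0] read 0x13 idx=10: raw=0x15007 flags P=1 W=1 U=1 S=0
  [1] read 0x15 idx=15: raw=0x18007 flags P=1 W=1 U=1 S=0
  [2] read 0x18 idx=0: raw=0x1B007 flags P=1 W=1 U=1 S=0
  ✓ 0x1B896  — 3 lookups
#1 VA=0x2C1E1BDBF (r,kernel):
  [0] read 0x13 idx=11: raw=0x1C007 flags P=1 W=1 U=1 S=0
  [1] read 0x1C idx=15: raw=0x1F007 flags P=1 W=1 U=1 S=0
  [2] read 0x1F idx=27: raw=0x21007 flags P=1 W=1 U=1 S=0
  ✓ 0x21DBF  — 3 lookups

Access #0 PA: 0x1B896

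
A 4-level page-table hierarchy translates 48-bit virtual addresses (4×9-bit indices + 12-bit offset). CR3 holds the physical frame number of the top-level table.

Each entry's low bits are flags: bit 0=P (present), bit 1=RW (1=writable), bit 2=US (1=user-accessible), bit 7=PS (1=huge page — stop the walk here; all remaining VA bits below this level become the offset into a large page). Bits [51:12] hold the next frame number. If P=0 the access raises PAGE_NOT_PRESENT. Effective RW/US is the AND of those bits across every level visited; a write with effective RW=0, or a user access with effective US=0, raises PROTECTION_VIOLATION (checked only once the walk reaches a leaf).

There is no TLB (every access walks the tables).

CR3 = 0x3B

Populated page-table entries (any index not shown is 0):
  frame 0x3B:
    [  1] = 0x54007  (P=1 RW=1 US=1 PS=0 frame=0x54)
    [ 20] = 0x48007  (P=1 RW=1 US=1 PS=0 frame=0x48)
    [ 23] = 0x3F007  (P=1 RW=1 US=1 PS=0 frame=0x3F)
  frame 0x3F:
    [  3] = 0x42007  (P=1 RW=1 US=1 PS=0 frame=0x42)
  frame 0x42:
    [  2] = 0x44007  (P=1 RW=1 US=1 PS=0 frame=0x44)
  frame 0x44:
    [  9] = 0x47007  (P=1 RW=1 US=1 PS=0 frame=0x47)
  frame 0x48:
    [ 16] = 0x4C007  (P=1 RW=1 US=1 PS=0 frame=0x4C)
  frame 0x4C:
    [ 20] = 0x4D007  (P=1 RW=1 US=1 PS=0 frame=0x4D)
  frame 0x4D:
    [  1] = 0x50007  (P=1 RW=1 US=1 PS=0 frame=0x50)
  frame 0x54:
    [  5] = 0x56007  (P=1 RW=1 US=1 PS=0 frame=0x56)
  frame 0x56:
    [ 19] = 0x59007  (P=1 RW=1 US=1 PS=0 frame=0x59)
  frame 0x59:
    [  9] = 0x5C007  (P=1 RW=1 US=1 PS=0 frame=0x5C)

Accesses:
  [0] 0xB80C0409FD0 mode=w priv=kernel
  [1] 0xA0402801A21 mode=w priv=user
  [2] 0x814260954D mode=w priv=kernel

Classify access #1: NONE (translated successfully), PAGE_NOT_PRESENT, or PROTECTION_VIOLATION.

Walk each access:
#0 VA=0xB80C0409FD0 (w,kernel):
  L0 @0x3B[23] → 0x3F007  P=1,RW=1,US=1,PS=0
  L1 @0x3F[3] → 0x42007  P=1,RW=1,US=1,PS=0
  L2 @0x42[2] → 0x44007  P=1,RW=1,US=1,PS=0
  L3 @0x44[9] → 0x47007  P=1,RW=1,US=1,PS=0
  ⇒ phys 0x47FD0  [4 reads]
#1 VA=0xA0402801A21 (w,user):
  L0 @0x3B[20] → 0x48007  P=1,RW=1,US=1,PS=0
  L1 @0x48[16] → 0x4C007  P=1,RW=1,US=1,PS=0
  L2 @0x4C[20] → 0x4D007  P=1,RW=1,US=1,PS=0
  L3 @0x4D[1] → 0x50007  P=1,RW=1,US=1,PS=0
  ⇒ phys 0x50A21  [4 reads]
#2 VA=0x814260954D (w,kernel):
  L0 @0x3B[1] → 0x54007  P=1,RW=1,US=1,PS=0
  L1 @0x54[5] → 0x56007  P=1,RW=1,US=1,PS=0
  L2 @0x56[19] → 0x59007  P=1,RW=1,US=1,PS=0
  L3 @0x59[9] → 0x5C007  P=1,RW=1,US=1,PS=0
  ⇒ phys 0x5C54D  [4 reads]

Access #1 fault: NONE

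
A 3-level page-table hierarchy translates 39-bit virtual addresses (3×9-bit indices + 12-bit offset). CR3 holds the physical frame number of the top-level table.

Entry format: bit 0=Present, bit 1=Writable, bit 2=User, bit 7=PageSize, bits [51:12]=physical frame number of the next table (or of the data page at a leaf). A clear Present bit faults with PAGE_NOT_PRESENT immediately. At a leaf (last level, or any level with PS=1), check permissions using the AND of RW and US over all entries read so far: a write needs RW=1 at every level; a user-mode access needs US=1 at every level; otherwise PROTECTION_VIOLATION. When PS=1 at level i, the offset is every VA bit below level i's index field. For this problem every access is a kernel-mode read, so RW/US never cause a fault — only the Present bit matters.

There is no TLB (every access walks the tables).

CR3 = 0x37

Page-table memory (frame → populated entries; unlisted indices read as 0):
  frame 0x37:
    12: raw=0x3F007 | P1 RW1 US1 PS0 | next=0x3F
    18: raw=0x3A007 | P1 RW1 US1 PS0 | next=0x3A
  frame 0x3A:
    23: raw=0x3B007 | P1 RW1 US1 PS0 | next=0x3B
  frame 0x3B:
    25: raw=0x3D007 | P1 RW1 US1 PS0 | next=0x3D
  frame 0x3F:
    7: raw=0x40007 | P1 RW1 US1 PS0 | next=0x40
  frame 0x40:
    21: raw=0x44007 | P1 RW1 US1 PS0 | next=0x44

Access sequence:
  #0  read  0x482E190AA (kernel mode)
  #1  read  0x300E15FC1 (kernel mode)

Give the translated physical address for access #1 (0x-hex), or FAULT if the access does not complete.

Trace:
#0 VA=0x482E190AA (r,kernel):
  L0 @0x37[18] → 0x3A007  P=1,RW=1,US=1,PS=0
  L1 @0x3A[23] → 0x3B007  P=1,RW=1,US=1,PS=0
  L2 @0x3B[25] → 0x3D007  P=1,RW=1,US=1,PS=0
  ⇒ phys 0x3D0AA  [3 reads]
#1 VA=0x300E15FC1 (r,kernel):
  L0 @0x37[12] → 0x3F007  P=1,RW=1,US=1,PS=0
  L1 @0x3F[7] → 0x40007  P=1,RW=1,US=1,PS=0
  L2 @0x40[21] → 0x44007  P=1,RW=1,US=1,PS=0
  ⇒ phys 0x44FC1  [3 reads]

Access #1 PA: 0x44FC1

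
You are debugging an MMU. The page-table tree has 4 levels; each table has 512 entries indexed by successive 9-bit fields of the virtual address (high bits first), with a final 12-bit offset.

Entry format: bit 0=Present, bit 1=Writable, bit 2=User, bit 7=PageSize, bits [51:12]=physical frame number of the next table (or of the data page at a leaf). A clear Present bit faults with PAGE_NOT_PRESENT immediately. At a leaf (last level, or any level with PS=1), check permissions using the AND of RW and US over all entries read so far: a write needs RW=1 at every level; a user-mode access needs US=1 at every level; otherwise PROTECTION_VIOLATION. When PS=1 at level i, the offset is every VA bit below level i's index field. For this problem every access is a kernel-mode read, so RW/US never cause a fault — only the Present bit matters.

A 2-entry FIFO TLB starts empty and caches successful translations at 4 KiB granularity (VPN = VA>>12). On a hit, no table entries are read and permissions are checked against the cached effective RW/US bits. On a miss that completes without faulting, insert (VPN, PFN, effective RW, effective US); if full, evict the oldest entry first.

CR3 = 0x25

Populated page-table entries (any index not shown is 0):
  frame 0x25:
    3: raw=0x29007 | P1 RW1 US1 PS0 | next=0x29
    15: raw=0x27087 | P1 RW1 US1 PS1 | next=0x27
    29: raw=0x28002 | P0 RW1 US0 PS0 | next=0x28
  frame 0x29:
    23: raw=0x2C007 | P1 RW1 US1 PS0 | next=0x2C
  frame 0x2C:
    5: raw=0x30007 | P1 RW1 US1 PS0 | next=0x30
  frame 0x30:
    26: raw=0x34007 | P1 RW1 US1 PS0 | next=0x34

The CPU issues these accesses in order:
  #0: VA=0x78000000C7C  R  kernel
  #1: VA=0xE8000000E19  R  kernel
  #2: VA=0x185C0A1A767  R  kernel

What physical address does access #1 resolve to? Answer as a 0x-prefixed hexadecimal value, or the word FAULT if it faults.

Walk each access:
#0 VA=0x78000000C7C (r,kernel):
  L0: frame=0x25 idx=15 entry=0x27087 [P=1 RW=1 US=1 PS=1]
  ⇒ phys 0x27C7C (huge @L0)  [1 reads]
#1 VA=0xE8000000E19 (r,kernel):
  L0: frame=0x25 idx=29 entry=0x28002 [P=0 RW=1 US=0 PS=0]
  ✗ PAGE_NOT_PRESENT  [1 reads]
#2 VA=0x185C0A1A767 (r,kernel):
  L0: frame=0x25 idx=3 entry=0x29007 [P=1 RW=1 US=1 PS=0]
  L1: frame=0x29 idx=23 entry=0x2C007 [P=1 RW=1 US=1 PS=0]
  L2: frame=0x2C idx=5 entry=0x30007 [P=1 RW=1 US=1 PS=0]
  L3: frame=0x30 idx=26 entry=0x34007 [P=1 RW=1 US=1 PS=0]
  ⇒ phys 0x34767  [4 reads]

Access #1 PA: FAULT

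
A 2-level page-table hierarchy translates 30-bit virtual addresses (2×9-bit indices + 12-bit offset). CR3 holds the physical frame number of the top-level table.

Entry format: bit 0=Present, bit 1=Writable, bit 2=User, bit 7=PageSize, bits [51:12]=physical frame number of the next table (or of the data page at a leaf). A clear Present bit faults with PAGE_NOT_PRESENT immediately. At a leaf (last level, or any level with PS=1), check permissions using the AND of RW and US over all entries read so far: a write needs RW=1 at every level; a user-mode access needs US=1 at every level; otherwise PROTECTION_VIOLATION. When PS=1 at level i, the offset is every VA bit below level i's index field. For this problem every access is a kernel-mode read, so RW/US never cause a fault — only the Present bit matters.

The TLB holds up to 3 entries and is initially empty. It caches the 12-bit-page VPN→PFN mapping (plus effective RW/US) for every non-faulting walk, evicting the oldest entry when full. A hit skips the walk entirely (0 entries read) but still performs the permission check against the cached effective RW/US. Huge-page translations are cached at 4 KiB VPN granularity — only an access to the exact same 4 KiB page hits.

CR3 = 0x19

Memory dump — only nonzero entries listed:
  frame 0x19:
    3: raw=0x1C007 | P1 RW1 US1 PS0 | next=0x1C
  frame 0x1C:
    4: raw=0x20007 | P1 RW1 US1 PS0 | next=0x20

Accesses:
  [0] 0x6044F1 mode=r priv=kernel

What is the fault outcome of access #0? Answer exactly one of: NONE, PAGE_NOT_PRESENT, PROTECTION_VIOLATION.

Walk each access:
#0 VA=0x6044F1 (r,kernel):
  L0: frame=0x19 idx=3 entry=0x1C007 [P=1 RW=1 US=1 PS=0]
  L1: frame=0x1C idx=4 entry=0x20007 [P=1 RW=1 US=1 PS=0]
  ⇒ phys 0x204F1  [2 reads]

Access #0 fault: NONE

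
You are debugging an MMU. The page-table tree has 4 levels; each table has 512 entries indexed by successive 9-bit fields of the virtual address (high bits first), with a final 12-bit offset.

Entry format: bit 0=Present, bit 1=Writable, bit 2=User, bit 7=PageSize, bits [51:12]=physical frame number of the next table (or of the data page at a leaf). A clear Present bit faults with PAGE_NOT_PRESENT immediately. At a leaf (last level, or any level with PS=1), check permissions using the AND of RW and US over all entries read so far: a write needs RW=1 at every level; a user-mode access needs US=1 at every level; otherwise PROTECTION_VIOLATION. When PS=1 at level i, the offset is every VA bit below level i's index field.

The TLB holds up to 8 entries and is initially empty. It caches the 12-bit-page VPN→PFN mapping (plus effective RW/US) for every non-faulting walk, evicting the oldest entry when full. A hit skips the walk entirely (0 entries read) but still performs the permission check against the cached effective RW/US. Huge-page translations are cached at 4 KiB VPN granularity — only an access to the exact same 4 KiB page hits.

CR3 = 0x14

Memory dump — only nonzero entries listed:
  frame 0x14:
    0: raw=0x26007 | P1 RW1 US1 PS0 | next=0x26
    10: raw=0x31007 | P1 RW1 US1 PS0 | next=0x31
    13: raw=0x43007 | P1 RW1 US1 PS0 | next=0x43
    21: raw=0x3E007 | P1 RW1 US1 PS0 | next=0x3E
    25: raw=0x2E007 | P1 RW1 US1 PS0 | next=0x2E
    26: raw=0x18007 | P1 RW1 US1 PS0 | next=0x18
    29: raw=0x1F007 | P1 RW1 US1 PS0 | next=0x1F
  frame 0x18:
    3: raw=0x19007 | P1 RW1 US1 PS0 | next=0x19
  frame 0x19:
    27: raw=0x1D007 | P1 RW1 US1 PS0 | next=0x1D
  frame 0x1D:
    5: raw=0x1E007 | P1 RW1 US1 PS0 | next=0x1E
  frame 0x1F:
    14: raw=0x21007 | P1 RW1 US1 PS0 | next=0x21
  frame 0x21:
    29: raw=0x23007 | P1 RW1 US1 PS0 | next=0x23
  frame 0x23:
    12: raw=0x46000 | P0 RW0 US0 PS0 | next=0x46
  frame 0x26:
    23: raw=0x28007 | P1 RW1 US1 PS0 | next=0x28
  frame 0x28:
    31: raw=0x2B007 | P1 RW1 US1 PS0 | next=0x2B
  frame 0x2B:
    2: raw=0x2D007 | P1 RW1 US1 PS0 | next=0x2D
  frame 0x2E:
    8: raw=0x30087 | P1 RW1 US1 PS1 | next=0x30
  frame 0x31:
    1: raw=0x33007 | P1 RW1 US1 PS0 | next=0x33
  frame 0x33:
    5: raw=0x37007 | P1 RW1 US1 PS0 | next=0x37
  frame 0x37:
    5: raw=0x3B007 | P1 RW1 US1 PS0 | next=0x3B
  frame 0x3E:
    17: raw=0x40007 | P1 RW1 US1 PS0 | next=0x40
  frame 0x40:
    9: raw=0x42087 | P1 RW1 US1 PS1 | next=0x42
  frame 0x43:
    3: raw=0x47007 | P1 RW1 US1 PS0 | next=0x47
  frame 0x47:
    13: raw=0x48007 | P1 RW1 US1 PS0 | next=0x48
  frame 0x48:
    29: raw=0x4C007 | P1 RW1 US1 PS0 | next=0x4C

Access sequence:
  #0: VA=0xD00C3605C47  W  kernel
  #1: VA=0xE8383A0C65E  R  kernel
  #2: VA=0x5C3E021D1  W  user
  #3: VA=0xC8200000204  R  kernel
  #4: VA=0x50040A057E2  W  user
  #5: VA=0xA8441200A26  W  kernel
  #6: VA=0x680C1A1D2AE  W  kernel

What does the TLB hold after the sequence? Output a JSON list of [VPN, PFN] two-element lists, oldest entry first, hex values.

Trace:
#0 VA=0xD00C3605C47 (w,kernel):
  lvl0: tbl 0x14, slot 26 ⇒ 0x18007 (P1/RW1/US1/PS0)
  lvl1: tbl 0x18, slot 3 ⇒ 0x19007 (P1/RW1/US1/PS0)
  lvl2: tbl 0x19, slot 27 ⇒ 0x1D007 (P1/RW1/US1/PS0)
  lvl3: tbl 0x1D, slot 5 ⇒ 0x1E007 (P1/RW1/US1/PS0)
  ✓ 0x1EC47  — 4 lookups
#1 VA=0xE8383A0C65E (r,kernel):
  lvl0: tbl 0x14, slot 29 ⇒ 0x1F007 (P1/RW1/US1/PS0)
  lvl1: tbl 0x1F, slot 14 ⇒ 0x21007 (P1/RW1/US1/PS0)
  lvl2: tbl 0x21, slot 29 ⇒ 0x23007 (P1/RW1/US1/PS0)
  lvl3: tbl 0x23, slot 12 ⇒ 0x46000 (P0/RW0/US0/PS0)
  ✗ PAGE_NOT_PRESENT  [4 reads]
#2 VA=0x5C3E021D1 (w,user):
  lvl0: tbl 0x14, slot 0 ⇒ 0x26007 (P1/RW1/US1/PS0)
  lvl1: tbl 0x26, slot 23 ⇒ 0x28007 (P1/RW1/US1/PS0)
  lvl2: tbl 0x28, slot 31 ⇒ 0x2B007 (P1/RW1/US1/PS0)
  lvl3: tbl 0x2B, slot 2 ⇒ 0x2D007 (P1/RW1/US1/PS0)
  ✓ 0x2D1D1  — 4 lookups
#3 VA=0xC8200000204 (r,kernel):
  lvl0: tbl 0x14, slot 25 ⇒ 0x2E007 (P1/RW1/US1/PS0)
  lvl1: tbl 0x2E, slot 8 ⇒ 0x30087 (P1/RW1/US1/PS1)
  ✓ 0x30204 (huge @L1)  — 2 lookups
#4 VA=0x50040A057E2 (w,user):
  lvl0: tbl 0x14, slot 10 ⇒ 0x31007 (P1/RW1/US1/PS0)
  lvl1: tbl 0x31, slot 1 ⇒ 0x33007 (P1/RW1/US1/PS0)
  lvl2: tbl 0x33, slot 5 ⇒ 0x37007 (P1/RW1/US1/PS0)
  lvl3: tbl 0x37, slot 5 ⇒ 0x3B007 (P1/RW1/US1/PS0)
  ✓ 0x3B7E2  — 4 lookups
#5 VA=0xA8441200A26 (w,kernel):
  lvl0: tbl 0x14, slot 21 ⇒ 0x3E007 (P1/RW1/US1/PS0)
  lvl1: tbl 0x3E, slot 17 ⇒ 0x40007 (P1/RW1/US1/PS0)
  lvl2: tbl 0x40, slot 9 ⇒ 0x42087 (P1/RW1/US1/PS1)
  ✓ 0x42A26 (huge @L2)  — 3 lookups
#6 VA=0x680C1A1D2AE (w,kernel):
  lvl0: tbl 0x14, slot 13 ⇒ 0x43007 (P1/RW1/US1/PS0)
  lvl1: tbl 0x43, slot 3 ⇒ 0x47007 (P1/RW1/US1/PS0)
  lvl2: tbl 0x47, slot 13 ⇒ 0x48007 (P1/RW1/US1/PS0)
  lvl3: tbl 0x48, slot 29 ⇒ 0x4C007 (P1/RW1/US1/PS0)
  ✓ 0x4C2AE  — 4 lookups

TLB: [["0xD00C3605", "0x1E"], ["0x5C3E02", "0x2D"], ["0xC8200000", "0x30"], ["0x50040A05", "0x3B"], ["0xA8441200", "0x42"], ["0x680C1A1D", "0x4C"]]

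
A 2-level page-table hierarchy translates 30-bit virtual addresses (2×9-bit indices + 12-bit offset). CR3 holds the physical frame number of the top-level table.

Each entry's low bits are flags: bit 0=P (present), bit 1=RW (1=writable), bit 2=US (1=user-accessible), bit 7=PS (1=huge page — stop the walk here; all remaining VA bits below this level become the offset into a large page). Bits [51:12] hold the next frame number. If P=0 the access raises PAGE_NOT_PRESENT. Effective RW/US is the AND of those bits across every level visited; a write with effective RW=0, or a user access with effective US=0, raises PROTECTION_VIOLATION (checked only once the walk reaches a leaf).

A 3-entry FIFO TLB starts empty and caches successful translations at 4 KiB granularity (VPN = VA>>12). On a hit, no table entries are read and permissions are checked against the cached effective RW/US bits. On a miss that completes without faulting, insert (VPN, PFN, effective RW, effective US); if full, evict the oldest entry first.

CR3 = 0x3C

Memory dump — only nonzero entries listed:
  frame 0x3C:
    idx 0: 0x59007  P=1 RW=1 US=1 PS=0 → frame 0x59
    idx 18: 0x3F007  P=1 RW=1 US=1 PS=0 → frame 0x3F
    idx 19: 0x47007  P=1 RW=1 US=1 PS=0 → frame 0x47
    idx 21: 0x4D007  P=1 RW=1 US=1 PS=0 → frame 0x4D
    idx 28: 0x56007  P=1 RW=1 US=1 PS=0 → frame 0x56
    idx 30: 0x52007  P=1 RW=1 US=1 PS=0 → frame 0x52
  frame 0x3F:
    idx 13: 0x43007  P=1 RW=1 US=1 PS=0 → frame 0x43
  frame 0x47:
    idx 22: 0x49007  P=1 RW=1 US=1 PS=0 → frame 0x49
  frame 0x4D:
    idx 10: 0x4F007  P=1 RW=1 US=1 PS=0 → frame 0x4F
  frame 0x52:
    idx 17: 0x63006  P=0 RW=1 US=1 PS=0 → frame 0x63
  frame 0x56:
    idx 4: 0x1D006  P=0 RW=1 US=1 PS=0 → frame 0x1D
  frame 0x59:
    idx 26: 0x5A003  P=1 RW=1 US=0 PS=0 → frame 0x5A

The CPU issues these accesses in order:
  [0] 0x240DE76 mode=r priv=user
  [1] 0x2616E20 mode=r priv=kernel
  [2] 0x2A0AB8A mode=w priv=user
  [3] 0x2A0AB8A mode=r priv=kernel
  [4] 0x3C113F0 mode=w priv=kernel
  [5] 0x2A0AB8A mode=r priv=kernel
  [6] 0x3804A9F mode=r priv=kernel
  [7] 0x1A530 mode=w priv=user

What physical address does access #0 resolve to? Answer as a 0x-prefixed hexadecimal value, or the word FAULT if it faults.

Walk each access:
#0 VA=0x240DE76 (r,user):
  [0] read 0x3C idx=18: raw=0x3F007 flags P=1 W=1 U=1 S=0
  [1] read 0x3F idx=13: raw=0x43007 flags P=1 W=1 U=1 S=0
  ✓ 0x43E76  — 2 lookups
#1 VA=0x2616E20 (r,kernel):
  [0] read 0x3C idx=19: raw=0x47007 flags P=1 W=1 U=1 S=0
  [1] read 0x47 idx=22: raw=0x49007 flags P=1 W=1 U=1 S=0
  ✓ 0x49E20  — 2 lookups
#2 VA=0x2A0AB8A (w,user):
  [0] read 0x3C idx=21: raw=0x4D007 flags P=1 W=1 U=1 S=0
  [1] read 0x4D idx=10: raw=0x4F007 flags P=1 W=1 U=1 S=0
  ✓ 0x4FB8A  — 2 lookups
#3 VA=0x2A0AB8A (r,kernel):
  TLB hit vpn=0x2A0A → PA=0x4FB8A
#4 VA=0x3C113F0 (w,kernel):
  [0] read 0x3C idx=30: raw=0x52007 flags P=1 W=1 U=1 S=0
  [1] read 0x52 idx=17: raw=0x63006 flags P=0 W=1 U=1 S=0
  ⇒ fault: PAGE_NOT_PRESENT  — 2 lookups
#5 VA=0x2A0AB8A (r,kernel):
  TLB hit vpn=0x2A0A → PA=0x4FB8A
#6 VA=0x3804A9F (r,kernel):
  [0] read 0x3C idx=28: raw=0x56007 flags P=1 W=1 U=1 S=0
  [1] read 0x56 idx=4: raw=0x1D006 flags P=0 W=1 U=1 S=0
  ⇒ fault: PAGE_NOT_PRESENT  — 2 lookups
#7 VA=0x1A530 (w,user):
  [0] read 0x3C idx=0: raw=0x59007 flags P=1 W=1 U=1 S=0
  [1] read 0x59 idx=26: raw=0x5A003 flags P=1 W=1 U=0 S=0
  ⇒ fault: PROTECTION_VIOLATION  — 2 lookups

Access #0 PA: 0x43E76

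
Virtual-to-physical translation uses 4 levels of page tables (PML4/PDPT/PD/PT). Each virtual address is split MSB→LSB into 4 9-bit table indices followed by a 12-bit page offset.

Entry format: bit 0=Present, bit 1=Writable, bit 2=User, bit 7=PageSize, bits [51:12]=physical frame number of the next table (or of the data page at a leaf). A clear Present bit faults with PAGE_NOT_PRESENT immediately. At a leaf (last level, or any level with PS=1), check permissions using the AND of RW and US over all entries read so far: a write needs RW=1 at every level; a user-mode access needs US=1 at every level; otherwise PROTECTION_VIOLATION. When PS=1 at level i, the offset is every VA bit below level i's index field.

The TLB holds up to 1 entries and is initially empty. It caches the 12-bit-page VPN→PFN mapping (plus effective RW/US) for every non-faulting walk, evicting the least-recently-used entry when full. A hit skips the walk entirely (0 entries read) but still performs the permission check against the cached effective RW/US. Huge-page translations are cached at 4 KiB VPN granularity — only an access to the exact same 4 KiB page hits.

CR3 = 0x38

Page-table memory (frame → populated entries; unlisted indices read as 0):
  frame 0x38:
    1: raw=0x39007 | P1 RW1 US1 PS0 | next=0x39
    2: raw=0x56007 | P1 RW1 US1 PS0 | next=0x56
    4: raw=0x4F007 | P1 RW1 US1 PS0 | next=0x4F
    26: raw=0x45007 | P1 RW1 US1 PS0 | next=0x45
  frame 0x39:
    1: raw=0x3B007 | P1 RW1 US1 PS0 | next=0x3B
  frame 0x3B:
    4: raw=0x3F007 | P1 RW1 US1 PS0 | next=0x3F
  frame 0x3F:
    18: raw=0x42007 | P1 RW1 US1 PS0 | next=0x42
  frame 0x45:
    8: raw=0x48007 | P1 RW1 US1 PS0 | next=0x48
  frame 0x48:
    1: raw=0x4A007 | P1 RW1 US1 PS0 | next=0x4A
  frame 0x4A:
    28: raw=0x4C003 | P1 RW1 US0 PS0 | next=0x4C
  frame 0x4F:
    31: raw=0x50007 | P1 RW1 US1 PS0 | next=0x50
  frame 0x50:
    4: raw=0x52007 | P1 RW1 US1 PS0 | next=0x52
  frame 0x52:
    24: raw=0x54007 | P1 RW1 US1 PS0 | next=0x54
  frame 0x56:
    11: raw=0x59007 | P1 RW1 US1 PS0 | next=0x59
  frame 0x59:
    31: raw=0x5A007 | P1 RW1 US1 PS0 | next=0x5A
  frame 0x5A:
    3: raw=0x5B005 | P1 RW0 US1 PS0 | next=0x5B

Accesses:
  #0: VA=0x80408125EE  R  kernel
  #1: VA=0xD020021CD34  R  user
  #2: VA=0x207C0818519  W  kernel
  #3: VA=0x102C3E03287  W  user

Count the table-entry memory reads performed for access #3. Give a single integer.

Per-access translation:
#0 VA=0x80408125EE (r,kernel):
  L0 @0x38[1] → 0x39007  P=1,RW=1,US=1,PS=0
  L1 @0x39[1] → 0x3B007  P=1,RW=1,US=1,PS=0
  L2 @0x3B[4] → 0x3F007  P=1,RW=1,US=1,PS=0
  L3 @0x3F[18] → 0x42007  P=1,RW=1,US=1,PS=0
  → PA=0x425EE  (4 entries read)
#1 VA=0xD020021CD34 (r,user):
  L0 @0x38[26] → 0x45007  P=1,RW=1,US=1,PS=0
  L1 @0x45[8] → 0x48007  P=1,RW=1,US=1,PS=0
  L2 @0x48[1] → 0x4A007  P=1,RW=1,US=1,PS=0
  L3 @0x4A[28] → 0x4C003  P=1,RW=1,US=0,PS=0
  ✗ PROTECTION_VIOLATION  [4 reads]
#2 VA=0x207C0818519 (w,kernel):
  L0 @0x38[4] → 0x4F007  P=1,RW=1,US=1,PS=0
  L1 @0x4F[31] → 0x50007  P=1,RW=1,US=1,PS=0
  L2 @0x50[4] → 0x52007  P=1,RW=1,US=1,PS=0
  L3 @0x52[24] → 0x54007  P=1,RW=1,US=1,PS=0
  → PA=0x54519  (4 entries read)
#3 VA=0x102C3E03287 (w,user):
  L0 @0x38[2] → 0x56007  P=1,RW=1,US=1,PS=0
  L1 @0x56[11] → 0x59007  P=1,RW=1,US=1,PS=0
  L2 @0x59[31] → 0x5A007  P=1,RW=1,US=1,PS=0
  L3 @0x5A[3] → 0x5B005  P=1,RW=0,US=1,PS=0
  ✗ PROTECTION_VIOLATION  [4 reads]

Entries read for #3: 4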